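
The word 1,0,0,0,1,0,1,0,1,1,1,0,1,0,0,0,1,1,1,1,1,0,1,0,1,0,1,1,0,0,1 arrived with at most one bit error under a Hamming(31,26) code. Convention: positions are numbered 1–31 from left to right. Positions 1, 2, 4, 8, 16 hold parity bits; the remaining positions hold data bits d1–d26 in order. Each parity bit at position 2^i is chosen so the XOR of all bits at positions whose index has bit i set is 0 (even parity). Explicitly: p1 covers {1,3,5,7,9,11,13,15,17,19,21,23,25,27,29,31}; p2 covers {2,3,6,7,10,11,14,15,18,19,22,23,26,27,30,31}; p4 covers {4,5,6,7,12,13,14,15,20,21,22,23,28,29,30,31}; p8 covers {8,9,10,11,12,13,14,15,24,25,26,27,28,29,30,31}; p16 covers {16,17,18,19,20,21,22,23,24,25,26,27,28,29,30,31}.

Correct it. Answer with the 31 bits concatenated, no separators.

s1 (pos 1,3,5,7,9,11,13,15,17,19,21,23,25,27,29,31): 1⊕0⊕1⊕1⊕1⊕1⊕1⊕0⊕1⊕1⊕1⊕1⊕1⊕1⊕0⊕1 = 1
s2 (pos 2,3,6,7,10,11,14,15,18,19,22,23,26,27,30,31): 0⊕0⊕0⊕1⊕1⊕1⊕0⊕0⊕1⊕1⊕0⊕1⊕0⊕1⊕0⊕1 = 0
s4 (pos 4,5,6,7,12,13,14,15,20,21,22,23,28,29,30,31): 0⊕1⊕0⊕1⊕0⊕1⊕0⊕0⊕1⊕1⊕0⊕1⊕1⊕0⊕0⊕1 = 0
s8 (pos 8,9,10,11,12,13,14,15,24,25,26,27,28,29,30,31): 0⊕1⊕1⊕1⊕0⊕1⊕0⊕0⊕0⊕1⊕0⊕1⊕1⊕0⊕0⊕1 = 0
s16 (pos 16,17,18,19,20,21,22,23,24,25,26,27,28,29,30,31): 0⊕1⊕1⊕1⊕1⊕1⊕0⊕1⊕0⊕1⊕0⊕1⊕1⊕0⊕0⊕1 = 0
Syndrome s16…s1 = 00001 → error at position 1.
Flip position 1: 1000101011101000111110101011001 → 0000101011101000111110101011001

0000101011101000111110101011001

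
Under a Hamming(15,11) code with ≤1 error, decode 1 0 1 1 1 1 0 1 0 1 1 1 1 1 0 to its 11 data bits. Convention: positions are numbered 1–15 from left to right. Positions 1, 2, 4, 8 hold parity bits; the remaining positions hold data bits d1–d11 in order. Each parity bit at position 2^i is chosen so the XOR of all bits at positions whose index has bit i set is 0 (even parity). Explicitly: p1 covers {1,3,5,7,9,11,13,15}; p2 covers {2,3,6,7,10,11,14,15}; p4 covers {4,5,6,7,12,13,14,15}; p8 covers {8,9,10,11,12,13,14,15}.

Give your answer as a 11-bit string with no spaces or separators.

s1 (pos 1,3,5,7,9,11,13,15): 1⊕1⊕1⊕0⊕0⊕1⊕1⊕0 = 1
s2 (pos 2,3,6,7,10,11,14,15): 0⊕1⊕1⊕0⊕1⊕1⊕1⊕0 = 1
s4 (pos 4,5,6,7,12,13,14,15): 1⊕1⊕1⊕0⊕1⊕1⊕1⊕0 = 0
s8 (pos 8,9,10,11,12,13,14,15): 1⊕0⊕1⊕1⊕1⊕1⊕1⊕0 = 0
Syndrome s8…s1 = 0011 → error at position 3.
Flip position 3: 101111010111110 → 100111010111110
Read data bits from positions 3,5,6,7,9,10,11,12,13,14,15: 01100111110

01100111110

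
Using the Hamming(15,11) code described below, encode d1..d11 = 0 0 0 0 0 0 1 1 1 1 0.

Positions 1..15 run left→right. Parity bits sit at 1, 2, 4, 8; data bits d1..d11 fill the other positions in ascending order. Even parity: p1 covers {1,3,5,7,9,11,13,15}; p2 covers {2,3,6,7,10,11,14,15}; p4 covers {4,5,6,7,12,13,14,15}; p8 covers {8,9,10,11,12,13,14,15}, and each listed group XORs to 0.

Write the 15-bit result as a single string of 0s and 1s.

Place data at non-parity positions: p1 p2 0 p4 0 0 0 p8 0 0 1 1 1 1 0
p1 (pos 1,3,5,7,9,11,13,15): XOR of data positions = 0⊕0⊕0⊕0⊕1⊕1⊕0 = 0
p2 (pos 2,3,6,7,10,11,14,15): XOR of data positions = 0⊕0⊕0⊕0⊕1⊕1⊕0 = 0
p4 (pos 4,5,6,7,12,13,14,15): XOR of data positions = 0⊕0⊕0⊕1⊕1⊕1⊕0 = 1
p8 (pos 8,9,10,11,12,13,14,15): XOR of data positions = 0⊕0⊕1⊕1⊕1⊕1⊕0 = 0
Codeword: 000100000011110

000100000011110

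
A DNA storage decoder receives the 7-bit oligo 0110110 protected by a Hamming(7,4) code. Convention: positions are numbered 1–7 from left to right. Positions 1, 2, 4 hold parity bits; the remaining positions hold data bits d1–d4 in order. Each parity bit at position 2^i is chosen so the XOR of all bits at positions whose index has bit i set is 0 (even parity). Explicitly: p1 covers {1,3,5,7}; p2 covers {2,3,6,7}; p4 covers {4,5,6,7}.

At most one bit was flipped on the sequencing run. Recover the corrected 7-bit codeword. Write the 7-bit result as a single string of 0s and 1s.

0010110

s1 (pos 1,3,5,7): 0⊕1⊕1⊕0 = 0
s2 (pos 2,3,6,7): 1⊕1⊕1⊕0 = 1
s4 (pos 4,5,6,7): 0⊕1⊕1⊕0 = 0
Syndrome s4…s1 = 010 → error at position 2.
Flip position 2: 0110110 → 0010110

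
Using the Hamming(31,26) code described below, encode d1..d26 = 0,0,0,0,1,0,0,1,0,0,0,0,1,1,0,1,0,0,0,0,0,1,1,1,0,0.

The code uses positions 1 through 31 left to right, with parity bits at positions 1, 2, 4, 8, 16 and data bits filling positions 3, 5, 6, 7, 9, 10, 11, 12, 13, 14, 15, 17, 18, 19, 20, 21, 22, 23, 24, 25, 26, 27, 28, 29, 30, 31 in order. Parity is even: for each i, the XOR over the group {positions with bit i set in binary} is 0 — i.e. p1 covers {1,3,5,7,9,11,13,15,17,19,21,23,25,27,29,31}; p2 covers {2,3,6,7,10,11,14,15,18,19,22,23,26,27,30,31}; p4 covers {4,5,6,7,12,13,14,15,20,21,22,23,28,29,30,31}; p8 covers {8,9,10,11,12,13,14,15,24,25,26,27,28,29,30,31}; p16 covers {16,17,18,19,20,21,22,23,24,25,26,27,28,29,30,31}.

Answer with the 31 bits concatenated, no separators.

Place data at non-parity positions: p1 p2 0 p4 0 0 0 p8 1 0 0 1 0 0 0 p16 0 1 1 0 1 0 0 0 0 0 1 1 1 0 0
p1 (pos 1,3,5,7,9,11,13,15,17,19,21,23,25,27,29,31): XOR of data positions = 0⊕0⊕0⊕1⊕0⊕0⊕0⊕0⊕1⊕1⊕0⊕0⊕1⊕1⊕0 = 1
p2 (pos 2,3,6,7,10,11,14,15,18,19,22,23,26,27,30,31): XOR of data positions = 0⊕0⊕0⊕0⊕0⊕0⊕0⊕1⊕1⊕0⊕0⊕0⊕1⊕0⊕0 = 1
p4 (pos 4,5,6,7,12,13,14,15,20,21,22,23,28,29,30,31): XOR of data positions = 0⊕0⊕0⊕1⊕0⊕0⊕0⊕0⊕1⊕0⊕0⊕1⊕1⊕0⊕0 = 0
p8 (pos 8,9,10,11,12,13,14,15,24,25,26,27,28,29,30,31): XOR of data positions = 1⊕0⊕0⊕1⊕0⊕0⊕0⊕0⊕0⊕0⊕1⊕1⊕1⊕0⊕0 = 1
p16 (pos 16,17,18,19,20,21,22,23,24,25,26,27,28,29,30,31): XOR of data positions = 0⊕1⊕1⊕0⊕1⊕0⊕0⊕0⊕0⊕0⊕1⊕1⊕1⊕0⊕0 = 0
Codeword: 1100000110010000011010000011100

1100000110010000011010000011100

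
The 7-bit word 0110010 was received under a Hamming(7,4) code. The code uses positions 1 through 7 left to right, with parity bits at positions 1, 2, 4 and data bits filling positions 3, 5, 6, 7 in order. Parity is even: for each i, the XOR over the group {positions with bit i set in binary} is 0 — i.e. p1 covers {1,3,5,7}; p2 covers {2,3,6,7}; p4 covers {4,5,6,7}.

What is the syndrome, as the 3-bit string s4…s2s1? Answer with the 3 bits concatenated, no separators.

s1 (pos 1,3,5,7): 0⊕1⊕0⊕0 = 1
s2 (pos 2,3,6,7): 1⊕1⊕1⊕0 = 1
s4 (pos 4,5,6,7): 0⊕0⊕1⊕0 = 1
Syndrome s4…s1 = 111 → error at position 7.

111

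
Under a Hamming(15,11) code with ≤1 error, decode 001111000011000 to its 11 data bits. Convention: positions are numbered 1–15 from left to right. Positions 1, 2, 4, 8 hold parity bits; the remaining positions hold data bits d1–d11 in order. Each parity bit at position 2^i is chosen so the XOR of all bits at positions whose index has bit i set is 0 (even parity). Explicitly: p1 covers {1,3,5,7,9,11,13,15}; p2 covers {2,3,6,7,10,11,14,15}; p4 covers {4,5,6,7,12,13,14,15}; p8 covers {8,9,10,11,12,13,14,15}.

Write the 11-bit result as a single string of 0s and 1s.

s1 (pos 1,3,5,7,9,11,13,15): 0⊕1⊕1⊕0⊕0⊕1⊕0⊕0 = 1
s2 (pos 2,3,6,7,10,11,14,15): 0⊕1⊕1⊕0⊕0⊕1⊕0⊕0 = 1
s4 (pos 4,5,6,7,12,13,14,15): 1⊕1⊕1⊕0⊕1⊕0⊕0⊕0 = 0
s8 (pos 8,9,10,11,12,13,14,15): 0⊕0⊕0⊕1⊕1⊕0⊕0⊕0 = 0
Syndrome s8…s1 = 0011 → error at position 3.
Flip position 3: 001111000011000 → 000111000011000
Read data bits from positions 3,5,6,7,9,10,11,12,13,14,15: 01100011000

01100011000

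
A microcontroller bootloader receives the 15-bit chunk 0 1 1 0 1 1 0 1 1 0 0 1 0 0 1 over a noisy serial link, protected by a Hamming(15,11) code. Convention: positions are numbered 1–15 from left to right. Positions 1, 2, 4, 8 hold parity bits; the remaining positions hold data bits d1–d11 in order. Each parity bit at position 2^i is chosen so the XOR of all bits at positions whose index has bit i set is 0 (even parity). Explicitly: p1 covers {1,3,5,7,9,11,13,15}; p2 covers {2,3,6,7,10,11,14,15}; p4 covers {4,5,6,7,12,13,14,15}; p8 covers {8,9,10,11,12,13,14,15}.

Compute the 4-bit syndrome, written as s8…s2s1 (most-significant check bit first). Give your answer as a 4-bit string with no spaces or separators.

0000

s1 (pos 1,3,5,7,9,11,13,15): 0⊕1⊕1⊕0⊕1⊕0⊕0⊕1 = 0
s2 (pos 2,3,6,7,10,11,14,15): 1⊕1⊕1⊕0⊕0⊕0⊕0⊕1 = 0
s4 (pos 4,5,6,7,12,13,14,15): 0⊕1⊕1⊕0⊕1⊕0⊕0⊕1 = 0
s8 (pos 8,9,10,11,12,13,14,15): 1⊕1⊕0⊕0⊕1⊕0⊕0⊕1 = 0
Syndrome s8…s1 = 0000 → no error.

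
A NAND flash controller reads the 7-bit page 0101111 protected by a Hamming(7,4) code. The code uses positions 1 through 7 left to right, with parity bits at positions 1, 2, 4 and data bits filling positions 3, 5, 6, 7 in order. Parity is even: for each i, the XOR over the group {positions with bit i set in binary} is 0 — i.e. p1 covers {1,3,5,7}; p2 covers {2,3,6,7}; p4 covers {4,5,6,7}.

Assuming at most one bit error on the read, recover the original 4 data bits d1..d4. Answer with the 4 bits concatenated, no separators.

s1 (pos 1,3,5,7): 0⊕0⊕1⊕1 = 0
s2 (pos 2,3,6,7): 1⊕0⊕1⊕1 = 1
s4 (pos 4,5,6,7): 1⊕1⊕1⊕1 = 0
Syndrome s4…s1 = 010 → error at position 2.
Flip position 2: 0101111 → 0001111
Read data bits from positions 3,5,6,7: 0111

0111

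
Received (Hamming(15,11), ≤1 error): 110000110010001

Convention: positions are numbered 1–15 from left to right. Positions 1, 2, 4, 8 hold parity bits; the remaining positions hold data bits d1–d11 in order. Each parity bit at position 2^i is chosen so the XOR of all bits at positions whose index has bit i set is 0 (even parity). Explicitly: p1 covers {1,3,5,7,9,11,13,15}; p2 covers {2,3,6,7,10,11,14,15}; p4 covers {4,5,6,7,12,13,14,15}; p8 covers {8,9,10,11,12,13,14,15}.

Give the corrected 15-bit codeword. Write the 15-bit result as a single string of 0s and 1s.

110000100010001

s1 (pos 1,3,5,7,9,11,13,15): 1⊕0⊕0⊕1⊕0⊕1⊕0⊕1 = 0
s2 (pos 2,3,6,7,10,11,14,15): 1⊕0⊕0⊕1⊕0⊕1⊕0⊕1 = 0
s4 (pos 4,5,6,7,12,13,14,15): 0⊕0⊕0⊕1⊕0⊕0⊕0⊕1 = 0
s8 (pos 8,9,10,11,12,13,14,15): 1⊕0⊕0⊕1⊕0⊕0⊕0⊕1 = 1
Syndrome s8…s1 = 1000 → error at position 8.
Flip position 8: 110000110010001 → 110000100010001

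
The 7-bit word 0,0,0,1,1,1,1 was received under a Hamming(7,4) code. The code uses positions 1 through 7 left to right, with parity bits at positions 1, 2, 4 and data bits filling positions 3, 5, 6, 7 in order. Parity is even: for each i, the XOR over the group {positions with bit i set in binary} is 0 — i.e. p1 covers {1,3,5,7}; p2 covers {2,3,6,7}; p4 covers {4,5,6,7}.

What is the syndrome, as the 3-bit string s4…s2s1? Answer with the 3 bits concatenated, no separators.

000

s1 (pos 1,3,5,7): 0⊕0⊕1⊕1 = 0
s2 (pos 2,3,6,7): 0⊕0⊕1⊕1 = 0
s4 (pos 4,5,6,7): 1⊕1⊕1⊕1 = 0
Syndrome s4…s1 = 000 → no error.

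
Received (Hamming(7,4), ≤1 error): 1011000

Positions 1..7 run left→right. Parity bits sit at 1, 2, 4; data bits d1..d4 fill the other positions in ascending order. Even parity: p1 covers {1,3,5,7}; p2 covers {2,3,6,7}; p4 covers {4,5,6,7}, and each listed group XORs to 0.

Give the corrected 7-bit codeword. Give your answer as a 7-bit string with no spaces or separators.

1011010

s1 (pos 1,3,5,7): 1⊕1⊕0⊕0 = 0
s2 (pos 2,3,6,7): 0⊕1⊕0⊕0 = 1
s4 (pos 4,5,6,7): 1⊕0⊕0⊕0 = 1
Syndrome s4…s1 = 110 → error at position 6.
Flip position 6: 1011000 → 1011010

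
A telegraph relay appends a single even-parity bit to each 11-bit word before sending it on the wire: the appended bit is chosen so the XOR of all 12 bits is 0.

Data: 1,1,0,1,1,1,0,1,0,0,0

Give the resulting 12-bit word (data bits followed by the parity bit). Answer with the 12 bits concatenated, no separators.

XOR of the 11 data bits: 1⊕1⊕0⊕1⊕1⊕1⊕0⊕1⊕0⊕0⊕0 = 0
Parity bit = 0 (so all 12 bits XOR to 0).

110111010000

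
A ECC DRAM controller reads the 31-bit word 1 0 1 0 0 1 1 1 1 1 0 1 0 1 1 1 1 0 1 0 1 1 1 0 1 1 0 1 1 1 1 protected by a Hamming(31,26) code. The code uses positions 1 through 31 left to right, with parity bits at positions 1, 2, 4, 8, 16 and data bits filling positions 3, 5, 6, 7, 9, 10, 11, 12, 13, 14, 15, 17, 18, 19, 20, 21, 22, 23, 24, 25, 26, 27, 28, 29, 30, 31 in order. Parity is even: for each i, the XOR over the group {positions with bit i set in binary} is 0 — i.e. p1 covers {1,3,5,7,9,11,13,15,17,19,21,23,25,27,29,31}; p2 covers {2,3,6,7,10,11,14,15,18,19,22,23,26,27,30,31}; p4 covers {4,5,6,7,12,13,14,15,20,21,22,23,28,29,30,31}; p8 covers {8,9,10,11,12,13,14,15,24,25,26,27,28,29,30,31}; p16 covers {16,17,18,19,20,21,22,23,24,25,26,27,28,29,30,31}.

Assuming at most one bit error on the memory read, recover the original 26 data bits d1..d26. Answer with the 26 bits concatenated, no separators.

10111101011101011101101111

s1 (pos 1,3,5,7,9,11,13,15,17,19,21,23,25,27,29,31): 1⊕1⊕0⊕1⊕1⊕0⊕0⊕1⊕1⊕1⊕1⊕1⊕1⊕0⊕1⊕1 = 0
s2 (pos 2,3,6,7,10,11,14,15,18,19,22,23,26,27,30,31): 0⊕1⊕1⊕1⊕1⊕0⊕1⊕1⊕0⊕1⊕1⊕1⊕1⊕0⊕1⊕1 = 0
s4 (pos 4,5,6,7,12,13,14,15,20,21,22,23,28,29,30,31): 0⊕0⊕1⊕1⊕1⊕0⊕1⊕1⊕0⊕1⊕1⊕1⊕1⊕1⊕1⊕1 = 0
s8 (pos 8,9,10,11,12,13,14,15,24,25,26,27,28,29,30,31): 1⊕1⊕1⊕0⊕1⊕0⊕1⊕1⊕0⊕1⊕1⊕0⊕1⊕1⊕1⊕1 = 0
s16 (pos 16,17,18,19,20,21,22,23,24,25,26,27,28,29,30,31): 1⊕1⊕0⊕1⊕0⊕1⊕1⊕1⊕0⊕1⊕1⊕0⊕1⊕1⊕1⊕1 = 0
Syndrome s16…s1 = 00000 → no error.
Read data bits from positions 3,5,6,7,9,10,11,12,13,14,15,17,18,19,20,21,22,23,24,25,26,27,28,29,30,31: 10111101011101011101101111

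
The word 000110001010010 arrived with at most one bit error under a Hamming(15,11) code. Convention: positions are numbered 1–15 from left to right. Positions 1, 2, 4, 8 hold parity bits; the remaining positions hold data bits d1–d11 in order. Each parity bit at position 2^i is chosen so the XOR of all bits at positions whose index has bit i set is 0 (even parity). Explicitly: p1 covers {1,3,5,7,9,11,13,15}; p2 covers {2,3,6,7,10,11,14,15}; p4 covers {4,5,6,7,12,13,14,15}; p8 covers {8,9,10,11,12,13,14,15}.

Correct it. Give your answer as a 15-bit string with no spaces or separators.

s1 (pos 1,3,5,7,9,11,13,15): 0⊕0⊕1⊕0⊕1⊕1⊕0⊕0 = 1
s2 (pos 2,3,6,7,10,11,14,15): 0⊕0⊕0⊕0⊕0⊕1⊕1⊕0 = 0
s4 (pos 4,5,6,7,12,13,14,15): 1⊕1⊕0⊕0⊕0⊕0⊕1⊕0 = 1
s8 (pos 8,9,10,11,12,13,14,15): 0⊕1⊕0⊕1⊕0⊕0⊕1⊕0 = 1
Syndrome s8…s1 = 1101 → error at position 13.
Flip position 13: 000110001010010 → 000110001010110

000110001010110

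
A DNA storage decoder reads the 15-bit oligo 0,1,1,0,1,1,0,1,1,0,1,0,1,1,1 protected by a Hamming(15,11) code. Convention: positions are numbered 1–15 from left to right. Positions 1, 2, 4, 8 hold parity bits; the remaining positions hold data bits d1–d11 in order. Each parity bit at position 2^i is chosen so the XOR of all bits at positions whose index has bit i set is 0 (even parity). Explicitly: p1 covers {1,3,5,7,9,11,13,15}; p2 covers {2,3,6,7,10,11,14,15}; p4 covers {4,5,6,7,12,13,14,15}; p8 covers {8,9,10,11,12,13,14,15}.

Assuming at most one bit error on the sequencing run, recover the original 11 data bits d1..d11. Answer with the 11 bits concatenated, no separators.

s1 (pos 1,3,5,7,9,11,13,15): 0⊕1⊕1⊕0⊕1⊕1⊕1⊕1 = 0
s2 (pos 2,3,6,7,10,11,14,15): 1⊕1⊕1⊕0⊕0⊕1⊕1⊕1 = 0
s4 (pos 4,5,6,7,12,13,14,15): 0⊕1⊕1⊕0⊕0⊕1⊕1⊕1 = 1
s8 (pos 8,9,10,11,12,13,14,15): 1⊕1⊕0⊕1⊕0⊕1⊕1⊕1 = 0
Syndrome s8…s1 = 0100 → error at position 4.
Flip position 4: 011011011010111 → 011111011010111
Read data bits from positions 3,5,6,7,9,10,11,12,13,14,15: 11101010111

11101010111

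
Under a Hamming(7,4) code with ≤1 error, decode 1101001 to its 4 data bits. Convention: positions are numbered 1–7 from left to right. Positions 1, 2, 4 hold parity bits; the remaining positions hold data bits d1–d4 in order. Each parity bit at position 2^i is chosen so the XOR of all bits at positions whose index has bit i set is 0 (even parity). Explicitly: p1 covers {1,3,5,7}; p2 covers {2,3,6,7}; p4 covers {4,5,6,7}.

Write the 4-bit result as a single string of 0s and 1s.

0001

s1 (pos 1,3,5,7): 1⊕0⊕0⊕1 = 0
s2 (pos 2,3,6,7): 1⊕0⊕0⊕1 = 0
s4 (pos 4,5,6,7): 1⊕0⊕0⊕1 = 0
Syndrome s4…s1 = 000 → no error.
Read data bits from positions 3,5,6,7: 0001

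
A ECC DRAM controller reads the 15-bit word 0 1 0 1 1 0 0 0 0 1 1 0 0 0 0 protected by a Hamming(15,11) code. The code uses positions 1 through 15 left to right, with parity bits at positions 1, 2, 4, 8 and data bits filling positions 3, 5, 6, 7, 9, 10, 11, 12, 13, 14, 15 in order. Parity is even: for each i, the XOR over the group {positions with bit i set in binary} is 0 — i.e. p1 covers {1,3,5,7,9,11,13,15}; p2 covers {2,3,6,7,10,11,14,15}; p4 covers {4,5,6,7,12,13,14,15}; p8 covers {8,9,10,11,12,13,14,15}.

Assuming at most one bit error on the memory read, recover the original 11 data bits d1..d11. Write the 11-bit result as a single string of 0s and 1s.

01000110000

s1 (pos 1,3,5,7,9,11,13,15): 0⊕0⊕1⊕0⊕0⊕1⊕0⊕0 = 0
s2 (pos 2,3,6,7,10,11,14,15): 1⊕0⊕0⊕0⊕1⊕1⊕0⊕0 = 1
s4 (pos 4,5,6,7,12,13,14,15): 1⊕1⊕0⊕0⊕0⊕0⊕0⊕0 = 0
s8 (pos 8,9,10,11,12,13,14,15): 0⊕0⊕1⊕1⊕0⊕0⊕0⊕0 = 0
Syndrome s8…s1 = 0010 → error at position 2.
Flip position 2: 010110000110000 → 000110000110000
Read data bits from positions 3,5,6,7,9,10,11,12,13,14,15: 01000110000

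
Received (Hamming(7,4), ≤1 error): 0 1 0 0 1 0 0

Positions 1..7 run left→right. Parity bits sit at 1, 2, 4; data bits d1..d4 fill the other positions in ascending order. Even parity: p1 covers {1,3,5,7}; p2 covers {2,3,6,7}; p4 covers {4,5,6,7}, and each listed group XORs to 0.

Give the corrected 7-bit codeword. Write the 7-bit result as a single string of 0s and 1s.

s1 (pos 1,3,5,7): 0⊕0⊕1⊕0 = 1
s2 (pos 2,3,6,7): 1⊕0⊕0⊕0 = 1
s4 (pos 4,5,6,7): 0⊕1⊕0⊕0 = 1
Syndrome s4…s1 = 111 → error at position 7.
Flip position 7: 0100100 → 0100101

0100101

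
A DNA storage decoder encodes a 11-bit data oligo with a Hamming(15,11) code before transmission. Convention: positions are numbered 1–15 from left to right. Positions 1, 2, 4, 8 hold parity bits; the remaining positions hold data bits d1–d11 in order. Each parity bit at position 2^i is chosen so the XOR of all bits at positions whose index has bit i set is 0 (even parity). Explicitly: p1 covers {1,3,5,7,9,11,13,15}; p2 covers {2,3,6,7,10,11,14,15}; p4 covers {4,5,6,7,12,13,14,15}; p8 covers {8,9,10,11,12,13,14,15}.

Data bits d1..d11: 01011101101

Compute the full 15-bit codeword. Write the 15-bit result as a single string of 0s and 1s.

110110111101101

Place data at non-parity positions: p1 p2 0 p4 1 0 1 p8 1 1 0 1 1 0 1
p1 (pos 1,3,5,7,9,11,13,15): XOR of data positions = 0⊕1⊕1⊕1⊕0⊕1⊕1 = 1
p2 (pos 2,3,6,7,10,11,14,15): XOR of data positions = 0⊕0⊕1⊕1⊕0⊕0⊕1 = 1
p4 (pos 4,5,6,7,12,13,14,15): XOR of data positions = 1⊕0⊕1⊕1⊕1⊕0⊕1 = 1
p8 (pos 8,9,10,11,12,13,14,15): XOR of data positions = 1⊕1⊕0⊕1⊕1⊕0⊕1 = 1
Codeword: 110110111101101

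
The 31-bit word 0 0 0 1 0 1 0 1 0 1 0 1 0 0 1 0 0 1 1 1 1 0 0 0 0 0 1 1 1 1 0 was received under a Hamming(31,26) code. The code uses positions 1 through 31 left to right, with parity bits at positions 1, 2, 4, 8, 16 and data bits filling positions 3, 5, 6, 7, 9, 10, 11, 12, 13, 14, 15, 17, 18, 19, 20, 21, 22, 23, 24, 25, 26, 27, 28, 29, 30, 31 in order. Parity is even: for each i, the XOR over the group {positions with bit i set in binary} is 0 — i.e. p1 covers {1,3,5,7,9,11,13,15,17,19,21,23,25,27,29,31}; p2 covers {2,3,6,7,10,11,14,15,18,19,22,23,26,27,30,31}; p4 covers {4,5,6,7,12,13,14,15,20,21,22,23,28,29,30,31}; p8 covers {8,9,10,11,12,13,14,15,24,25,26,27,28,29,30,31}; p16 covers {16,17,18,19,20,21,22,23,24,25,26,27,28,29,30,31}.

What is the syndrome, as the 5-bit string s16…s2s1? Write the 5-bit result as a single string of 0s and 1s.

s1 (pos 1,3,5,7,9,11,13,15,17,19,21,23,25,27,29,31): 0⊕0⊕0⊕0⊕0⊕0⊕0⊕1⊕0⊕1⊕1⊕0⊕0⊕1⊕1⊕0 = 1
s2 (pos 2,3,6,7,10,11,14,15,18,19,22,23,26,27,30,31): 0⊕0⊕1⊕0⊕1⊕0⊕0⊕1⊕1⊕1⊕0⊕0⊕0⊕1⊕1⊕0 = 1
s4 (pos 4,5,6,7,12,13,14,15,20,21,22,23,28,29,30,31): 1⊕0⊕1⊕0⊕1⊕0⊕0⊕1⊕1⊕1⊕0⊕0⊕1⊕1⊕1⊕0 = 1
s8 (pos 8,9,10,11,12,13,14,15,24,25,26,27,28,29,30,31): 1⊕0⊕1⊕0⊕1⊕0⊕0⊕1⊕0⊕0⊕0⊕1⊕1⊕1⊕1⊕0 = 0
s16 (pos 16,17,18,19,20,21,22,23,24,25,26,27,28,29,30,31): 0⊕0⊕1⊕1⊕1⊕1⊕0⊕0⊕0⊕0⊕0⊕1⊕1⊕1⊕1⊕0 = 0
Syndrome s16…s1 = 00111 → error at position 7.

00111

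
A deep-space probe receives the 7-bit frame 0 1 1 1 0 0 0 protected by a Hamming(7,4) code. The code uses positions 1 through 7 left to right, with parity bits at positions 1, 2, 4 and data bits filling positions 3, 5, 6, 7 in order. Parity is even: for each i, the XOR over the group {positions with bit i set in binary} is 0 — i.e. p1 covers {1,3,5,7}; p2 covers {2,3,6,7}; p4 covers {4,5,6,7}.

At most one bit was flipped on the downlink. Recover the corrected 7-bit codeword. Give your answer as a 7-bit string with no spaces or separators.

s1 (pos 1,3,5,7): 0⊕1⊕0⊕0 = 1
s2 (pos 2,3,6,7): 1⊕1⊕0⊕0 = 0
s4 (pos 4,5,6,7): 1⊕0⊕0⊕0 = 1
Syndrome s4…s1 = 101 → error at position 5.
Flip position 5: 0111000 → 0111100

0111100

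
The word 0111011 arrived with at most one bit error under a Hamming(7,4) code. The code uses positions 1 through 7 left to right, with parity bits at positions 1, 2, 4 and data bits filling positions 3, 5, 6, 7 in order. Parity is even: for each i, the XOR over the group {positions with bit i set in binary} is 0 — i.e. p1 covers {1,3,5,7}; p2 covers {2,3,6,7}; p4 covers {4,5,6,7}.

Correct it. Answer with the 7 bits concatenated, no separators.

0110011

s1 (pos 1,3,5,7): 0⊕1⊕0⊕1 = 0
s2 (pos 2,3,6,7): 1⊕1⊕1⊕1 = 0
s4 (pos 4,5,6,7): 1⊕0⊕1⊕1 = 1
Syndrome s4…s1 = 100 → error at position 4.
Flip position 4: 0111011 → 0110011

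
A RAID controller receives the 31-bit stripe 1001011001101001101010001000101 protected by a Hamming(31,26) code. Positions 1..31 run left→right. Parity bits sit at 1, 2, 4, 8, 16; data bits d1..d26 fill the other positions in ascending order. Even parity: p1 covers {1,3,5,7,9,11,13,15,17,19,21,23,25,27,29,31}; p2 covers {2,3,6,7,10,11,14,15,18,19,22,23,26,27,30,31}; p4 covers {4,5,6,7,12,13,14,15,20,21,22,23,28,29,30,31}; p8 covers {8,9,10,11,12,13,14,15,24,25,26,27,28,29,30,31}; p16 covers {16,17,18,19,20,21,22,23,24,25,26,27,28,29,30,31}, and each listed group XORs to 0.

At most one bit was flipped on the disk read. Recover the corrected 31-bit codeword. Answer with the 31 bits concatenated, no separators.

s1 (pos 1,3,5,7,9,11,13,15,17,19,21,23,25,27,29,31): 1⊕0⊕0⊕1⊕0⊕1⊕1⊕0⊕1⊕1⊕1⊕0⊕1⊕0⊕1⊕1 = 0
s2 (pos 2,3,6,7,10,11,14,15,18,19,22,23,26,27,30,31): 0⊕0⊕1⊕1⊕1⊕1⊕0⊕0⊕0⊕1⊕0⊕0⊕0⊕0⊕0⊕1 = 0
s4 (pos 4,5,6,7,12,13,14,15,20,21,22,23,28,29,30,31): 1⊕0⊕1⊕1⊕0⊕1⊕0⊕0⊕0⊕1⊕0⊕0⊕0⊕1⊕0⊕1 = 1
s8 (pos 8,9,10,11,12,13,14,15,24,25,26,27,28,29,30,31): 0⊕0⊕1⊕1⊕0⊕1⊕0⊕0⊕0⊕1⊕0⊕0⊕0⊕1⊕0⊕1 = 0
s16 (pos 16,17,18,19,20,21,22,23,24,25,26,27,28,29,30,31): 1⊕1⊕0⊕1⊕0⊕1⊕0⊕0⊕0⊕1⊕0⊕0⊕0⊕1⊕0⊕1 = 1
Syndrome s16…s1 = 10100 → error at position 20.
Flip position 20: 1001011001101001101010001000101 → 1001011001101001101110001000101

1001011001101001101110001000101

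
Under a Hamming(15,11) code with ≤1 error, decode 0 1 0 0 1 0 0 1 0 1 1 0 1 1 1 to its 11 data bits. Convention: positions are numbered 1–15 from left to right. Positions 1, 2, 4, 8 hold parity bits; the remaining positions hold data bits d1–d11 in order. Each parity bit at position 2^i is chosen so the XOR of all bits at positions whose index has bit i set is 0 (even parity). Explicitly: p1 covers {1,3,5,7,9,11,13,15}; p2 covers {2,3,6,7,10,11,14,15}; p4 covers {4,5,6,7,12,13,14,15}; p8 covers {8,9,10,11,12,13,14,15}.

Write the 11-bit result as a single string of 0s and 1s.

01000110111

s1 (pos 1,3,5,7,9,11,13,15): 0⊕0⊕1⊕0⊕0⊕1⊕1⊕1 = 0
s2 (pos 2,3,6,7,10,11,14,15): 1⊕0⊕0⊕0⊕1⊕1⊕1⊕1 = 1
s4 (pos 4,5,6,7,12,13,14,15): 0⊕1⊕0⊕0⊕0⊕1⊕1⊕1 = 0
s8 (pos 8,9,10,11,12,13,14,15): 1⊕0⊕1⊕1⊕0⊕1⊕1⊕1 = 0
Syndrome s8…s1 = 0010 → error at position 2.
Flip position 2: 010010010110111 → 000010010110111
Read data bits from positions 3,5,6,7,9,10,11,12,13,14,15: 01000110111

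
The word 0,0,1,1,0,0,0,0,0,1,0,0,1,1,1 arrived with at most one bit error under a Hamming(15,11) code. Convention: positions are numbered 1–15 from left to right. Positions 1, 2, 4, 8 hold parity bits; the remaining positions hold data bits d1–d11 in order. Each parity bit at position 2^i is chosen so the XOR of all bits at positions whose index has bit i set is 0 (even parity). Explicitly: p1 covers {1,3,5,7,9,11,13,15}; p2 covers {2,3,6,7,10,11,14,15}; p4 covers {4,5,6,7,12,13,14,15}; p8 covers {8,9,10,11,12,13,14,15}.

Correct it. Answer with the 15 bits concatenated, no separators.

s1 (pos 1,3,5,7,9,11,13,15): 0⊕1⊕0⊕0⊕0⊕0⊕1⊕1 = 1
s2 (pos 2,3,6,7,10,11,14,15): 0⊕1⊕0⊕0⊕1⊕0⊕1⊕1 = 0
s4 (pos 4,5,6,7,12,13,14,15): 1⊕0⊕0⊕0⊕0⊕1⊕1⊕1 = 0
s8 (pos 8,9,10,11,12,13,14,15): 0⊕0⊕1⊕0⊕0⊕1⊕1⊕1 = 0
Syndrome s8…s1 = 0001 → error at position 1.
Flip position 1: 001100000100111 → 101100000100111

101100000100111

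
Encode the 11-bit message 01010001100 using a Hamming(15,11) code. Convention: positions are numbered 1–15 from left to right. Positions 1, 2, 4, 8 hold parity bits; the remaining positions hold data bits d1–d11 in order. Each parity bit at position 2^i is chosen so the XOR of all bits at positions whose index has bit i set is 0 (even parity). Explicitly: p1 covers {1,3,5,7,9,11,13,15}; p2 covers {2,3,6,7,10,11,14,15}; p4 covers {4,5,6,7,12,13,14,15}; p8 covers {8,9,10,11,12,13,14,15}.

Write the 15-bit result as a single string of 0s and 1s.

110010100001100

Place data at non-parity positions: p1 p2 0 p4 1 0 1 p8 0 0 0 1 1 0 0
p1 (pos 1,3,5,7,9,11,13,15): XOR of data positions = 0⊕1⊕1⊕0⊕0⊕1⊕0 = 1
p2 (pos 2,3,6,7,10,11,14,15): XOR of data positions = 0⊕0⊕1⊕0⊕0⊕0⊕0 = 1
p4 (pos 4,5,6,7,12,13,14,15): XOR of data positions = 1⊕0⊕1⊕1⊕1⊕0⊕0 = 0
p8 (pos 8,9,10,11,12,13,14,15): XOR of data positions = 0⊕0⊕0⊕1⊕1⊕0⊕0 = 0
Codeword: 110010100001100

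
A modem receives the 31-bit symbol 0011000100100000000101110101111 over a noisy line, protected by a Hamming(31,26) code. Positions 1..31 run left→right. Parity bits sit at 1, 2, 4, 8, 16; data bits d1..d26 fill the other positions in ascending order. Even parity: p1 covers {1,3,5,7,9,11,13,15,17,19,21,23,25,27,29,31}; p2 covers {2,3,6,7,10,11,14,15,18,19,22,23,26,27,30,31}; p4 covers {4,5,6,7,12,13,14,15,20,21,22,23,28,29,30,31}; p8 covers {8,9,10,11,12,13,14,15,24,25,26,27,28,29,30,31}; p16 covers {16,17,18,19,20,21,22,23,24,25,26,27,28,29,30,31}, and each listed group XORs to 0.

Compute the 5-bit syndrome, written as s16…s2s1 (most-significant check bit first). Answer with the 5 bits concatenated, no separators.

s1 (pos 1,3,5,7,9,11,13,15,17,19,21,23,25,27,29,31): 0⊕1⊕0⊕0⊕0⊕1⊕0⊕0⊕0⊕0⊕0⊕1⊕0⊕0⊕1⊕1 = 1
s2 (pos 2,3,6,7,10,11,14,15,18,19,22,23,26,27,30,31): 0⊕1⊕0⊕0⊕0⊕1⊕0⊕0⊕0⊕0⊕1⊕1⊕1⊕0⊕1⊕1 = 1
s4 (pos 4,5,6,7,12,13,14,15,20,21,22,23,28,29,30,31): 1⊕0⊕0⊕0⊕0⊕0⊕0⊕0⊕1⊕0⊕1⊕1⊕1⊕1⊕1⊕1 = 0
s8 (pos 8,9,10,11,12,13,14,15,24,25,26,27,28,29,30,31): 1⊕0⊕0⊕1⊕0⊕0⊕0⊕0⊕1⊕0⊕1⊕0⊕1⊕1⊕1⊕1 = 0
s16 (pos 16,17,18,19,20,21,22,23,24,25,26,27,28,29,30,31): 0⊕0⊕0⊕0⊕1⊕0⊕1⊕1⊕1⊕0⊕1⊕0⊕1⊕1⊕1⊕1 = 1
Syndrome s16…s1 = 10011 → error at position 19.

10011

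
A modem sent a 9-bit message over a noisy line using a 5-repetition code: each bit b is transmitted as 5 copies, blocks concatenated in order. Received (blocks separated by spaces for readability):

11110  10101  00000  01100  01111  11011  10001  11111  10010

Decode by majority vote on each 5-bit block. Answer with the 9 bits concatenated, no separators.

110011010

Block 1 (11110): 4 ones → 1
Block 2 (10101): 3 ones → 1
Block 3 (00000): 0 ones → 0
Block 4 (01100): 2 ones → 0
Block 5 (01111): 4 ones → 1
Block 6 (11011): 4 ones → 1
Block 7 (10001): 2 ones → 0
Block 8 (11111): 5 ones → 1
Block 9 (10010): 2 ones → 0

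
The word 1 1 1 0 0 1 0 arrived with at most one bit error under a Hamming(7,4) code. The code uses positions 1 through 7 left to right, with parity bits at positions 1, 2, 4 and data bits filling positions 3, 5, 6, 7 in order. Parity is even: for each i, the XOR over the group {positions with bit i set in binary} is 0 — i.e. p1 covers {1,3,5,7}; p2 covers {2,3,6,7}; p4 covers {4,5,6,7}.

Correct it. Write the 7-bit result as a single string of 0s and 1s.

s1 (pos 1,3,5,7): 1⊕1⊕0⊕0 = 0
s2 (pos 2,3,6,7): 1⊕1⊕1⊕0 = 1
s4 (pos 4,5,6,7): 0⊕0⊕1⊕0 = 1
Syndrome s4…s1 = 110 → error at position 6.
Flip position 6: 1110010 → 1110000

1110000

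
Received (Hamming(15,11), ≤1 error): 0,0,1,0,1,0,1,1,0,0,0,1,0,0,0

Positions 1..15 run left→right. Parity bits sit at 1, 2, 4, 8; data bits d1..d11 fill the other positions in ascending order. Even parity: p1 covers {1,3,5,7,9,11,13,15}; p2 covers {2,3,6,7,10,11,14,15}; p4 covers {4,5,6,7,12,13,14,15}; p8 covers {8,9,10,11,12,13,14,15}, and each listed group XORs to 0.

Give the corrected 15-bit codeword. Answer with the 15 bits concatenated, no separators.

s1 (pos 1,3,5,7,9,11,13,15): 0⊕1⊕1⊕1⊕0⊕0⊕0⊕0 = 1
s2 (pos 2,3,6,7,10,11,14,15): 0⊕1⊕0⊕1⊕0⊕0⊕0⊕0 = 0
s4 (pos 4,5,6,7,12,13,14,15): 0⊕1⊕0⊕1⊕1⊕0⊕0⊕0 = 1
s8 (pos 8,9,10,11,12,13,14,15): 1⊕0⊕0⊕0⊕1⊕0⊕0⊕0 = 0
Syndrome s8…s1 = 0101 → error at position 5.
Flip position 5: 001010110001000 → 001000110001000

001000110001000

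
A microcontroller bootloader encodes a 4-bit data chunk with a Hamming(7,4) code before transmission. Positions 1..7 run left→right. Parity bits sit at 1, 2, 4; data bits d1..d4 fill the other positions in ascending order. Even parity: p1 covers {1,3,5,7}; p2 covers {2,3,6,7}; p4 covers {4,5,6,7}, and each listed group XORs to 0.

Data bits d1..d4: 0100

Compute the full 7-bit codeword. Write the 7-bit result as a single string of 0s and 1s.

Place data at non-parity positions: p1 p2 0 p4 1 0 0
p1 (pos 1,3,5,7): XOR of data positions = 0⊕1⊕0 = 1
p2 (pos 2,3,6,7): XOR of data positions = 0⊕0⊕0 = 0
p4 (pos 4,5,6,7): XOR of data positions = 1⊕0⊕0 = 1
Codeword: 1001100

1001100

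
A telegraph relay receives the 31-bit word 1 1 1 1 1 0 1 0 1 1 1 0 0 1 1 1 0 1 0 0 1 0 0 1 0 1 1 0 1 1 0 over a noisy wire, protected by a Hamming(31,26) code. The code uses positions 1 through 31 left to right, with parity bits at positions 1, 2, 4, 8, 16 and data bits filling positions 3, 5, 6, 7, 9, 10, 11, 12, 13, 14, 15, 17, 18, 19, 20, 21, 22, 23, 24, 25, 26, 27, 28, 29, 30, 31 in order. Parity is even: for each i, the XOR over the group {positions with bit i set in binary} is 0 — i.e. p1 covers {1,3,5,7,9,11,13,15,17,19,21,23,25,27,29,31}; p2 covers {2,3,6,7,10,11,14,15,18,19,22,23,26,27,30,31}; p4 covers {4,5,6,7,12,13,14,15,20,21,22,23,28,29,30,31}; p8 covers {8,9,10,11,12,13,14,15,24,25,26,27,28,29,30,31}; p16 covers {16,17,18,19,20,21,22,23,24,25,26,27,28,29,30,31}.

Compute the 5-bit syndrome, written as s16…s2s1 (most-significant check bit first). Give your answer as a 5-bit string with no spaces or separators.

s1 (pos 1,3,5,7,9,11,13,15,17,19,21,23,25,27,29,31): 1⊕1⊕1⊕1⊕1⊕1⊕0⊕1⊕0⊕0⊕1⊕0⊕0⊕1⊕1⊕0 = 0
s2 (pos 2,3,6,7,10,11,14,15,18,19,22,23,26,27,30,31): 1⊕1⊕0⊕1⊕1⊕1⊕1⊕1⊕1⊕0⊕0⊕0⊕1⊕1⊕1⊕0 = 1
s4 (pos 4,5,6,7,12,13,14,15,20,21,22,23,28,29,30,31): 1⊕1⊕0⊕1⊕0⊕0⊕1⊕1⊕0⊕1⊕0⊕0⊕0⊕1⊕1⊕0 = 0
s8 (pos 8,9,10,11,12,13,14,15,24,25,26,27,28,29,30,31): 0⊕1⊕1⊕1⊕0⊕0⊕1⊕1⊕1⊕0⊕1⊕1⊕0⊕1⊕1⊕0 = 0
s16 (pos 16,17,18,19,20,21,22,23,24,25,26,27,28,29,30,31): 1⊕0⊕1⊕0⊕0⊕1⊕0⊕0⊕1⊕0⊕1⊕1⊕0⊕1⊕1⊕0 = 0
Syndrome s16…s1 = 00010 → error at position 2.

00010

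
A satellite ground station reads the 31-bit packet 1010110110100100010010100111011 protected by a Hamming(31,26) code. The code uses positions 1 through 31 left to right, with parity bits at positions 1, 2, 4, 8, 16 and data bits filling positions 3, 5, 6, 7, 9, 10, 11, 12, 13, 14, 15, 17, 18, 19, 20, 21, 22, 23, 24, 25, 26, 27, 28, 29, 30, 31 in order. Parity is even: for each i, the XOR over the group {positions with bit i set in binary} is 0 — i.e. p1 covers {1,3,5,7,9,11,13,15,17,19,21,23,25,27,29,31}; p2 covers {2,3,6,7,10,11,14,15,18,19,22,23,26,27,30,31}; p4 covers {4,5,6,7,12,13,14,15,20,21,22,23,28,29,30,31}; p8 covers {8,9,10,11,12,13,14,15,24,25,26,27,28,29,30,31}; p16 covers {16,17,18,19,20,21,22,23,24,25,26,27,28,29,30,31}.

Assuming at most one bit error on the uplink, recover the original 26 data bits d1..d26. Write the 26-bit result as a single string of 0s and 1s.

s1 (pos 1,3,5,7,9,11,13,15,17,19,21,23,25,27,29,31): 1⊕1⊕1⊕0⊕1⊕1⊕0⊕0⊕0⊕0⊕1⊕1⊕0⊕1⊕0⊕1 = 1
s2 (pos 2,3,6,7,10,11,14,15,18,19,22,23,26,27,30,31): 0⊕1⊕1⊕0⊕0⊕1⊕1⊕0⊕1⊕0⊕0⊕1⊕1⊕1⊕1⊕1 = 0
s4 (pos 4,5,6,7,12,13,14,15,20,21,22,23,28,29,30,31): 0⊕1⊕1⊕0⊕0⊕0⊕1⊕0⊕0⊕1⊕0⊕1⊕1⊕0⊕1⊕1 = 0
s8 (pos 8,9,10,11,12,13,14,15,24,25,26,27,28,29,30,31): 1⊕1⊕0⊕1⊕0⊕0⊕1⊕0⊕0⊕0⊕1⊕1⊕1⊕0⊕1⊕1 = 1
s16 (pos 16,17,18,19,20,21,22,23,24,25,26,27,28,29,30,31): 0⊕0⊕1⊕0⊕0⊕1⊕0⊕1⊕0⊕0⊕1⊕1⊕1⊕0⊕1⊕1 = 0
Syndrome s16…s1 = 01001 → error at position 9.
Flip position 9: 1010110110100100010010100111011 → 1010110100100100010010100111011
Read data bits from positions 3,5,6,7,9,10,11,12,13,14,15,17,18,19,20,21,22,23,24,25,26,27,28,29,30,31: 11100010010010010100111011

11100010010010010100111011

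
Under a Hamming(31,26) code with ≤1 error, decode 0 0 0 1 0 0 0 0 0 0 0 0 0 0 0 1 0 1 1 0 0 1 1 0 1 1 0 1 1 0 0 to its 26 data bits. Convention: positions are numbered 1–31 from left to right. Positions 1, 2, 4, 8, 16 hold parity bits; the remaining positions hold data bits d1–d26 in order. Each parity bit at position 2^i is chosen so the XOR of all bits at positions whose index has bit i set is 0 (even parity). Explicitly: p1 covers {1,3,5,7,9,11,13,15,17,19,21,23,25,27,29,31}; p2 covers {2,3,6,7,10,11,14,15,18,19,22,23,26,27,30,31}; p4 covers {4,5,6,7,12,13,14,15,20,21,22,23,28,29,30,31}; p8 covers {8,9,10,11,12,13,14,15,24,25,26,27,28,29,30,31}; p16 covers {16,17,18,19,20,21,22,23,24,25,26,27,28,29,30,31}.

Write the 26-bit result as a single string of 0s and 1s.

s1 (pos 1,3,5,7,9,11,13,15,17,19,21,23,25,27,29,31): 0⊕0⊕0⊕0⊕0⊕0⊕0⊕0⊕0⊕1⊕0⊕1⊕1⊕0⊕1⊕0 = 0
s2 (pos 2,3,6,7,10,11,14,15,18,19,22,23,26,27,30,31): 0⊕0⊕0⊕0⊕0⊕0⊕0⊕0⊕1⊕1⊕1⊕1⊕1⊕0⊕0⊕0 = 1
s4 (pos 4,5,6,7,12,13,14,15,20,21,22,23,28,29,30,31): 1⊕0⊕0⊕0⊕0⊕0⊕0⊕0⊕0⊕0⊕1⊕1⊕1⊕1⊕0⊕0 = 1
s8 (pos 8,9,10,11,12,13,14,15,24,25,26,27,28,29,30,31): 0⊕0⊕0⊕0⊕0⊕0⊕0⊕0⊕0⊕1⊕1⊕0⊕1⊕1⊕0⊕0 = 0
s16 (pos 16,17,18,19,20,21,22,23,24,25,26,27,28,29,30,31): 1⊕0⊕1⊕1⊕0⊕0⊕1⊕1⊕0⊕1⊕1⊕0⊕1⊕1⊕0⊕0 = 1
Syndrome s16…s1 = 10110 → error at position 22.
Flip position 22: 0001000000000001011001101101100 → 0001000000000001011000101101100
Read data bits from positions 3,5,6,7,9,10,11,12,13,14,15,17,18,19,20,21,22,23,24,25,26,27,28,29,30,31: 00000000000011000101101100

00000000000011000101101100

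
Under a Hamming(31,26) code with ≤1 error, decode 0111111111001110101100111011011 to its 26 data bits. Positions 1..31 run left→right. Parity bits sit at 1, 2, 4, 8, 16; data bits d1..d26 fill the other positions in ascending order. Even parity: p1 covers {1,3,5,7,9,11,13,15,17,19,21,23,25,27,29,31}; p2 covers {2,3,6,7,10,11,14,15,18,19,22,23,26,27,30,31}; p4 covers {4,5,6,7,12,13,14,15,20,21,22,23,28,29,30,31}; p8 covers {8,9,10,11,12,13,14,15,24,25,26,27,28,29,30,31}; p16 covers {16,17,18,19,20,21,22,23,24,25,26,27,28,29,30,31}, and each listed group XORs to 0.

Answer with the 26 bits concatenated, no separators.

11111100111101100111011011

s1 (pos 1,3,5,7,9,11,13,15,17,19,21,23,25,27,29,31): 0⊕1⊕1⊕1⊕1⊕0⊕1⊕1⊕1⊕1⊕0⊕1⊕1⊕1⊕0⊕1 = 0
s2 (pos 2,3,6,7,10,11,14,15,18,19,22,23,26,27,30,31): 1⊕1⊕1⊕1⊕1⊕0⊕1⊕1⊕0⊕1⊕0⊕1⊕0⊕1⊕1⊕1 = 0
s4 (pos 4,5,6,7,12,13,14,15,20,21,22,23,28,29,30,31): 1⊕1⊕1⊕1⊕0⊕1⊕1⊕1⊕1⊕0⊕0⊕1⊕1⊕0⊕1⊕1 = 0
s8 (pos 8,9,10,11,12,13,14,15,24,25,26,27,28,29,30,31): 1⊕1⊕1⊕0⊕0⊕1⊕1⊕1⊕1⊕1⊕0⊕1⊕1⊕0⊕1⊕1 = 0
s16 (pos 16,17,18,19,20,21,22,23,24,25,26,27,28,29,30,31): 0⊕1⊕0⊕1⊕1⊕0⊕0⊕1⊕1⊕1⊕0⊕1⊕1⊕0⊕1⊕1 = 0
Syndrome s16…s1 = 00000 → no error.
Read data bits from positions 3,5,6,7,9,10,11,12,13,14,15,17,18,19,20,21,22,23,24,25,26,27,28,29,30,31: 11111100111101100111011011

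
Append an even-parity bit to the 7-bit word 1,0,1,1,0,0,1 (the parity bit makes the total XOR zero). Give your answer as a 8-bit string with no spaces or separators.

XOR of the 7 data bits: 1⊕0⊕1⊕1⊕0⊕0⊕1 = 0
Parity bit = 0 (so all 8 bits XOR to 0).

10110010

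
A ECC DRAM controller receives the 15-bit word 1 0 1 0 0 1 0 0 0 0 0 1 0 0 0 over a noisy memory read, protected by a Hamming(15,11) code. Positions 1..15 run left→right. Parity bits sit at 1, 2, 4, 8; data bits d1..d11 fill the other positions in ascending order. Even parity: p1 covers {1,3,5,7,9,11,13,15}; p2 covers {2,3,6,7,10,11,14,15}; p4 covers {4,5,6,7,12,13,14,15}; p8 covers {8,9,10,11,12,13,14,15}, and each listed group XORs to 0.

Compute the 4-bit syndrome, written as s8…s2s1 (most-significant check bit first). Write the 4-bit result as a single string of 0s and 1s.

1000

s1 (pos 1,3,5,7,9,11,13,15): 1⊕1⊕0⊕0⊕0⊕0⊕0⊕0 = 0
s2 (pos 2,3,6,7,10,11,14,15): 0⊕1⊕1⊕0⊕0⊕0⊕0⊕0 = 0
s4 (pos 4,5,6,7,12,13,14,15): 0⊕0⊕1⊕0⊕1⊕0⊕0⊕0 = 0
s8 (pos 8,9,10,11,12,13,14,15): 0⊕0⊕0⊕0⊕1⊕0⊕0⊕0 = 1
Syndrome s8…s1 = 1000 → error at position 8.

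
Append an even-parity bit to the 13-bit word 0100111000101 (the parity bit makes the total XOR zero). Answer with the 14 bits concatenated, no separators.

XOR of the 13 data bits: 0⊕1⊕0⊕0⊕1⊕1⊕1⊕0⊕0⊕0⊕1⊕0⊕1 = 0
Parity bit = 0 (so all 14 bits XOR to 0).

01001110001010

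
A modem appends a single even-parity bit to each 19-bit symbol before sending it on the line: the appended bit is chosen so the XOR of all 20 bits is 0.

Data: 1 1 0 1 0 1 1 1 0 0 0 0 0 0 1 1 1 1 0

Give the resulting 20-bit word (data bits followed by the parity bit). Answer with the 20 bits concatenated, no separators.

11010111000000111100

XOR of the 19 data bits: 1⊕1⊕0⊕1⊕0⊕1⊕1⊕1⊕0⊕0⊕0⊕0⊕0⊕0⊕1⊕1⊕1⊕1⊕0 = 0
Parity bit = 0 (so all 20 bits XOR to 0).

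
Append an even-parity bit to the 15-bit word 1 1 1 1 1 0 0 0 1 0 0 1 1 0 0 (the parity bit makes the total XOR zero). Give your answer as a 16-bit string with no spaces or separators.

1111100010011000

XOR of the 15 data bits: 1⊕1⊕1⊕1⊕1⊕0⊕0⊕0⊕1⊕0⊕0⊕1⊕1⊕0⊕0 = 0
Parity bit = 0 (so all 16 bits XOR to 0).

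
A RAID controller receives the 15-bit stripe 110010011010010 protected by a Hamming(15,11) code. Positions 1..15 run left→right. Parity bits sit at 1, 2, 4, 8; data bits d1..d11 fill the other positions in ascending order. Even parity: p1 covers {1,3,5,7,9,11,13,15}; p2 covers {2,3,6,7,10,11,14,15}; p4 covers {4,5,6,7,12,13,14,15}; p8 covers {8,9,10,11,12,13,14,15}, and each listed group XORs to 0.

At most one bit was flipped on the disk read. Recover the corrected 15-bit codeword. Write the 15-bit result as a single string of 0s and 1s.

s1 (pos 1,3,5,7,9,11,13,15): 1⊕0⊕1⊕0⊕1⊕1⊕0⊕0 = 0
s2 (pos 2,3,6,7,10,11,14,15): 1⊕0⊕0⊕0⊕0⊕1⊕1⊕0 = 1
s4 (pos 4,5,6,7,12,13,14,15): 0⊕1⊕0⊕0⊕0⊕0⊕1⊕0 = 0
s8 (pos 8,9,10,11,12,13,14,15): 1⊕1⊕0⊕1⊕0⊕0⊕1⊕0 = 0
Syndrome s8…s1 = 0010 → error at position 2.
Flip position 2: 110010011010010 → 100010011010010

100010011010010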